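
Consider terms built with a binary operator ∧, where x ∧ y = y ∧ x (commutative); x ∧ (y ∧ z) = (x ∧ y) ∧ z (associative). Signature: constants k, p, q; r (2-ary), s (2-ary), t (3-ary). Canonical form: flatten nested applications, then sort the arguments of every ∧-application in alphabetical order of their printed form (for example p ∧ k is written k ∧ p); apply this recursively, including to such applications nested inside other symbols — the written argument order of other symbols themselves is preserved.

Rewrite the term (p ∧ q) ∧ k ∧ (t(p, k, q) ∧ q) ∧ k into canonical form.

Answer: k ∧ k ∧ p ∧ q ∧ q ∧ t(p, k, q)

Derivation:
Un-nest:  p ∧ q ∧ k ∧ t(p, k, q) ∧ q ∧ k
Sort:  k ∧ k ∧ p ∧ q ∧ q ∧ t(p, k, q)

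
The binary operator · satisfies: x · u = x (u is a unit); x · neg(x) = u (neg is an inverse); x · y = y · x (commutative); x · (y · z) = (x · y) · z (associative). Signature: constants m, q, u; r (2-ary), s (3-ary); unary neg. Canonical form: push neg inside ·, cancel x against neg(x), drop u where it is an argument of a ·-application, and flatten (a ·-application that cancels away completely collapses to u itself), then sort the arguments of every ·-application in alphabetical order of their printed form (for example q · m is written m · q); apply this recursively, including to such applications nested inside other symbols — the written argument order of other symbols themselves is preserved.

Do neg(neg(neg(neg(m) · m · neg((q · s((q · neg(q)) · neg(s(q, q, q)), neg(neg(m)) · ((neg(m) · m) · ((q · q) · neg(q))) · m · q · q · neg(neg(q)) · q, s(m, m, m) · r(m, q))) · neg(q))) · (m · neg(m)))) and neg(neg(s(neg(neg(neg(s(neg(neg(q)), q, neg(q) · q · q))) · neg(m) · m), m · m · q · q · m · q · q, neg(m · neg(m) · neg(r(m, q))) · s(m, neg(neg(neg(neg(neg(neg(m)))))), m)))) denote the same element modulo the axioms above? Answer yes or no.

Answer: no — s(neg(s(q, q, q)), m · m · q · q · q · q · q, r(m, q) · s(m, m, m)) vs s(neg(s(q, q, q)), m · m · m · q · q · q · q, r(m, q) · s(m, m, m))

Derivation:
Left:  neg(neg(neg(neg(m) · m · neg((q · s((q · neg(q)) · neg(s(q, q, q)), neg(neg(m)) · ((neg(m) · m) · ((q · q) · neg(q))) · m · q · q · neg(neg(q)) · q, s(m, m, m) · r(m, q))) · neg(q))) · (m · neg(m))))
  Push neg inside:  distribute neg over · and collapse double neg
  Cancel inverse pairs:  m cancels; q cancels
  Combine occurrences:  s(neg(s(q, q, q)), m · m · q · q · q · q · q, r(m, q) · s(m, m, m))
Right:  neg(neg(s(neg(neg(neg(s(neg(neg(q)), q, neg(q) · q · q))) · neg(m) · m), m · m · q · q · m · q · q, neg(m · neg(m) · neg(r(m, q))) · s(m, neg(neg(neg(neg(neg(neg(m)))))), m))))
  Push neg inside:  distribute neg over · and collapse double neg
  Collect:  s(neg(s(q, q, q)), m · m · m · q · q · q · q, r(m, q) · s(m, m, m))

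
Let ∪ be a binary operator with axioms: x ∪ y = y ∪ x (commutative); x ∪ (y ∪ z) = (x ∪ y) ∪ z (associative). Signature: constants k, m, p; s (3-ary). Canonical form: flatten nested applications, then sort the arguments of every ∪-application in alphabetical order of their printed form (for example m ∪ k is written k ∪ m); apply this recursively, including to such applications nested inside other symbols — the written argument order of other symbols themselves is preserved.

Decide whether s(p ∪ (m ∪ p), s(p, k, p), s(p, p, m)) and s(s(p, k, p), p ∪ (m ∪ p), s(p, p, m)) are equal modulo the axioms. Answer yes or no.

Left:  s(p ∪ (m ∪ p), s(p, k, p), s(p, p, m))
  Work inside:  p ∪ (m ∪ p)
  Flatten:  p ∪ m ∪ p
  Order the arguments:  m ∪ p ∪ p
  Rebuild:  s(m ∪ p ∪ p, s(p, k, p), s(p, p, m))
Right:  s(s(p, k, p), p ∪ (m ∪ p), s(p, p, m))
  Descend into:  p ∪ (m ∪ p)
  Flatten:  p ∪ m ∪ p
  Sort arguments:  m ∪ p ∪ p
  Reassemble:  s(s(p, k, p), m ∪ p ∪ p, s(p, p, m))

Answer: no — s(m ∪ p ∪ p, s(p, k, p), s(p, p, m)) vs s(s(p, k, p), m ∪ p ∪ p, s(p, p, m))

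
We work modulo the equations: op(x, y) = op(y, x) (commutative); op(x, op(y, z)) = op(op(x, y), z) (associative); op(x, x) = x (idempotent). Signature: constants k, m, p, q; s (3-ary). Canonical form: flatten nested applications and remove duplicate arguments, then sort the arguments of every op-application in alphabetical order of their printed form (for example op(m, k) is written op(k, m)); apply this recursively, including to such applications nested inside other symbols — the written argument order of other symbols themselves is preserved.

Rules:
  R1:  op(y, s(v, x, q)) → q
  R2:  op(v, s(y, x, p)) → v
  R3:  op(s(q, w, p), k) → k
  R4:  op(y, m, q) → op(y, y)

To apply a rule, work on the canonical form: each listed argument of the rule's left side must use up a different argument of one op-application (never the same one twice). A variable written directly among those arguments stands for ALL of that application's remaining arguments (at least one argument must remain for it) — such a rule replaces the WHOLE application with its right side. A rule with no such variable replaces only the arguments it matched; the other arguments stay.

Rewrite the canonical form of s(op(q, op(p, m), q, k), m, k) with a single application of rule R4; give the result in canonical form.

Canonical form:  s(op(k, m, p, q), m, k)
R4 matches:  uses m, q;  y := op(k, p)
The variable takes the whole remainder — replace the entire application.
New term:  s(op(k, p), m, k)

Answer: s(op(k, p), m, k)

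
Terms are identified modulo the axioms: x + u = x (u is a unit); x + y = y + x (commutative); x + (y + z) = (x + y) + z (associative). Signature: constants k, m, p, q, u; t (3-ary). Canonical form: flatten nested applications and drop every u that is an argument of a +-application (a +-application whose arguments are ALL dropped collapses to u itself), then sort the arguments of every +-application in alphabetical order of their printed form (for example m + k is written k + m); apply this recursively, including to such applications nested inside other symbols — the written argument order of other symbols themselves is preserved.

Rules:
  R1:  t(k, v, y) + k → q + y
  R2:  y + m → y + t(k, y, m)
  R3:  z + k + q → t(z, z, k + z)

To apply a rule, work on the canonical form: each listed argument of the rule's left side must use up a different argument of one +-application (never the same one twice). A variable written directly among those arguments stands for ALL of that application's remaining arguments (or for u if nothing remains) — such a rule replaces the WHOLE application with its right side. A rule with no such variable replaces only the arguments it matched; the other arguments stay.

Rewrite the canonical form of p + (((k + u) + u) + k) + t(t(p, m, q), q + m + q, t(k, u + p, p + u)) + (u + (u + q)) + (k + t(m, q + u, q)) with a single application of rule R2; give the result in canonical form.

Canonical form:  k + k + k + p + q + t(m, q, q) + t(t(p, m, q), m + q + q, t(k, p, p))
R2 matches:  uses m;  y := q + q
Every leftover argument binds to the variable; the entire application is replaced.
Result:  k + k + k + p + q + t(m, q, q) + t(t(p, m, q), q + q + t(k, q + q, m), t(k, p, p))

Answer: k + k + k + p + q + t(m, q, q) + t(t(p, m, q), q + q + t(k, q + q, m), t(k, p, p))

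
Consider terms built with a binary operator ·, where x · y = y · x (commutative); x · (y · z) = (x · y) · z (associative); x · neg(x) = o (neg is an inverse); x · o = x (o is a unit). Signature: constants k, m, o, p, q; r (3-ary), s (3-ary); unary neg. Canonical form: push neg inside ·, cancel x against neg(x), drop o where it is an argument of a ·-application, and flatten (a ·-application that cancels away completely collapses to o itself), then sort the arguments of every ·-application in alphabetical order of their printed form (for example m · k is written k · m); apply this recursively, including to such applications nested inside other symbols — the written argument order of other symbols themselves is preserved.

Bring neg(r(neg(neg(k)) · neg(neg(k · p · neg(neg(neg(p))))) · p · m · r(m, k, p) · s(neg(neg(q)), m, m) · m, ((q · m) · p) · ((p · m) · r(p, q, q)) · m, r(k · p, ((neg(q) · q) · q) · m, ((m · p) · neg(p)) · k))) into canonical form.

Answer: neg(r(k · k · m · m · p · r(m, k, p) · s(q, m, m), m · m · m · p · p · q · r(p, q, q), r(k · p, m · q, k · m)))

Derivation:
Push neg inside:  distribute neg over · and collapse double neg
Collect:  neg(r(k · k · m · m · p · r(m, k, p) · s(q, m, m), m · m · m · p · p · q · r(p, q, q), r(k · p, m · q, k · m)))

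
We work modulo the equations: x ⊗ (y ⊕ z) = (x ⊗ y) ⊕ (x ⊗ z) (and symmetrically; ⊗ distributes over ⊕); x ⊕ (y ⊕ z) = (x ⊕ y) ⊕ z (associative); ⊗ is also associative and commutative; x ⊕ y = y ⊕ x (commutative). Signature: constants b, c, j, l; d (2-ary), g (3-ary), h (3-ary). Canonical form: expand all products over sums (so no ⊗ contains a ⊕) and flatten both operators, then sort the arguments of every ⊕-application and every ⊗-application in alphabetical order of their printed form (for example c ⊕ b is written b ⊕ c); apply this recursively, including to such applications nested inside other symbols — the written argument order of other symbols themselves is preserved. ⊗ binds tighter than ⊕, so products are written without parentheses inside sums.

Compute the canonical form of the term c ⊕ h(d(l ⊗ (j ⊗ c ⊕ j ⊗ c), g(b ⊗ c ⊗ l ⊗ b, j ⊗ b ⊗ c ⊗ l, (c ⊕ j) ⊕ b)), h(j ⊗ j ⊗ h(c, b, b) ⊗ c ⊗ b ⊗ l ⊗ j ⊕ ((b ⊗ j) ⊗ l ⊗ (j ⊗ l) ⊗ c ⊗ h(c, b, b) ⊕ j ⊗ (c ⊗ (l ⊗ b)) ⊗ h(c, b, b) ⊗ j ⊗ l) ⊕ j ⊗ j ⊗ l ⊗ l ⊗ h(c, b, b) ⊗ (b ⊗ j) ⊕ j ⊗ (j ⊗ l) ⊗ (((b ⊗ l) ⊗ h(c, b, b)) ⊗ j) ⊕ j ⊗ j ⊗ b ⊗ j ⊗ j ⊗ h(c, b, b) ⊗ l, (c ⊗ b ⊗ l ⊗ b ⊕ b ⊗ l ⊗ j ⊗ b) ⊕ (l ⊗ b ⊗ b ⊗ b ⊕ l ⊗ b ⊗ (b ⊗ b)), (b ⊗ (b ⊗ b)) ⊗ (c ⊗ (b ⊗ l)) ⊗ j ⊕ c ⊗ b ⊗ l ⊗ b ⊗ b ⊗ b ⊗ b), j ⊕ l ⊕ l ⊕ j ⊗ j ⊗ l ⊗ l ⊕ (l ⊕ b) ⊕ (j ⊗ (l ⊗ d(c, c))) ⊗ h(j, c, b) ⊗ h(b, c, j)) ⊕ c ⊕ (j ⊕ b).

Expand products over sums:  c ⊕ h(d(c ⊗ j ⊗ l ⊕ c ⊗ j ⊗ l, g(b ⊗ b ⊗ c ⊗ l, b ⊗ c ⊗ j ⊗ l, b ⊕ c ⊕ j)), h(b ⊗ c ⊗ h(c, b, b) ⊗ j ⊗ j ⊗ j ⊗ l ⊕ b ⊗ c ⊗ h(c, b, b) ⊗ j ⊗ j ⊗ l ⊗ l ⊕ b ⊗ c ⊗ h(c, b, b) ⊗ j ⊗ j ⊗ l ⊗ l ⊕ b ⊗ h(c, b, b) ⊗ j ⊗ j ⊗ j ⊗ j ⊗ l ⊕ b ⊗ h(c, b, b) ⊗ j ⊗ j ⊗ j ⊗ l ⊗ l ⊕ b ⊗ h(c, b, b) ⊗ j ⊗ j ⊗ j ⊗ l ⊗ l, b ⊗ b ⊗ b ⊗ l ⊕ b ⊗ b ⊗ b ⊗ l ⊕ b ⊗ b ⊗ c ⊗ l ⊕ b ⊗ b ⊗ j ⊗ l, b ⊗ b ⊗ b ⊗ b ⊗ b ⊗ c ⊗ l ⊕ b ⊗ b ⊗ b ⊗ b ⊗ c ⊗ j ⊗ l), b ⊕ d(c, c) ⊗ h(b, c, j) ⊗ h(j, c, b) ⊗ j ⊗ l ⊕ j ⊕ j ⊗ j ⊗ l ⊗ l ⊕ l ⊕ l ⊕ l) ⊕ c ⊕ j ⊕ b
Sort arguments:  b ⊕ c ⊕ c ⊕ h(d(c ⊗ j ⊗ l ⊕ c ⊗ j ⊗ l, g(b ⊗ b ⊗ c ⊗ l, b ⊗ c ⊗ j ⊗ l, b ⊕ c ⊕ j)), h(b ⊗ c ⊗ h(c, b, b) ⊗ j ⊗ j ⊗ j ⊗ l ⊕ b ⊗ c ⊗ h(c, b, b) ⊗ j ⊗ j ⊗ l ⊗ l ⊕ b ⊗ c ⊗ h(c, b, b) ⊗ j ⊗ j ⊗ l ⊗ l ⊕ b ⊗ h(c, b, b) ⊗ j ⊗ j ⊗ j ⊗ j ⊗ l ⊕ b ⊗ h(c, b, b) ⊗ j ⊗ j ⊗ j ⊗ l ⊗ l ⊕ b ⊗ h(c, b, b) ⊗ j ⊗ j ⊗ j ⊗ l ⊗ l, b ⊗ b ⊗ b ⊗ l ⊕ b ⊗ b ⊗ b ⊗ l ⊕ b ⊗ b ⊗ c ⊗ l ⊕ b ⊗ b ⊗ j ⊗ l, b ⊗ b ⊗ b ⊗ b ⊗ b ⊗ c ⊗ l ⊕ b ⊗ b ⊗ b ⊗ b ⊗ c ⊗ j ⊗ l), b ⊕ d(c, c) ⊗ h(b, c, j) ⊗ h(j, c, b) ⊗ j ⊗ l ⊕ j ⊕ j ⊗ j ⊗ l ⊗ l ⊕ l ⊕ l ⊕ l) ⊕ j

Answer: b ⊕ c ⊕ c ⊕ h(d(c ⊗ j ⊗ l ⊕ c ⊗ j ⊗ l, g(b ⊗ b ⊗ c ⊗ l, b ⊗ c ⊗ j ⊗ l, b ⊕ c ⊕ j)), h(b ⊗ c ⊗ h(c, b, b) ⊗ j ⊗ j ⊗ j ⊗ l ⊕ b ⊗ c ⊗ h(c, b, b) ⊗ j ⊗ j ⊗ l ⊗ l ⊕ b ⊗ c ⊗ h(c, b, b) ⊗ j ⊗ j ⊗ l ⊗ l ⊕ b ⊗ h(c, b, b) ⊗ j ⊗ j ⊗ j ⊗ j ⊗ l ⊕ b ⊗ h(c, b, b) ⊗ j ⊗ j ⊗ j ⊗ l ⊗ l ⊕ b ⊗ h(c, b, b) ⊗ j ⊗ j ⊗ j ⊗ l ⊗ l, b ⊗ b ⊗ b ⊗ l ⊕ b ⊗ b ⊗ b ⊗ l ⊕ b ⊗ b ⊗ c ⊗ l ⊕ b ⊗ b ⊗ j ⊗ l, b ⊗ b ⊗ b ⊗ b ⊗ b ⊗ c ⊗ l ⊕ b ⊗ b ⊗ b ⊗ b ⊗ c ⊗ j ⊗ l), b ⊕ d(c, c) ⊗ h(b, c, j) ⊗ h(j, c, b) ⊗ j ⊗ l ⊕ j ⊕ j ⊗ j ⊗ l ⊗ l ⊕ l ⊕ l ⊕ l) ⊕ j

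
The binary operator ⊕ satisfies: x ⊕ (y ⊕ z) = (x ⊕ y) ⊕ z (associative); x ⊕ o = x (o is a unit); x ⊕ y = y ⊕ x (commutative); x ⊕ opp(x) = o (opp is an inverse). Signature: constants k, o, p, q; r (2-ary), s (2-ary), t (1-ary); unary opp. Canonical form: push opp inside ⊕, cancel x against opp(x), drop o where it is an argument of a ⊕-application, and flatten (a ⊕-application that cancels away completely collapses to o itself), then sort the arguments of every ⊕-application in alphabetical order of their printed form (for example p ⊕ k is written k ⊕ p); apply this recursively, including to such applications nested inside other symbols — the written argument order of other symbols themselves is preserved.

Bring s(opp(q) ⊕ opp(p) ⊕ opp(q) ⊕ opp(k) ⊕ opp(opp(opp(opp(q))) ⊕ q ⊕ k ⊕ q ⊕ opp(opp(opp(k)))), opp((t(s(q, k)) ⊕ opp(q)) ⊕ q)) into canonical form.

Work inside:  opp(q) ⊕ opp(p) ⊕ opp(q) ⊕ opp(k) ⊕ opp(opp(opp(opp(q))) ⊕ q ⊕ k ⊕ q ⊕ opp(opp(opp(k))))
Push opp inside:  distribute opp over ⊕ and collapse double opp
Collect terms:  opp(q) ⊕ opp(q) ⊕ opp(q) ⊕ opp(p) ⊕ opp(k)
Sort:  opp(k) ⊕ opp(p) ⊕ opp(q) ⊕ opp(q) ⊕ opp(q)
Reassemble:  s(opp(k) ⊕ opp(p) ⊕ opp(q) ⊕ opp(q) ⊕ opp(q), opp(t(s(q, k))))

Answer: s(opp(k) ⊕ opp(p) ⊕ opp(q) ⊕ opp(q) ⊕ opp(q), opp(t(s(q, k))))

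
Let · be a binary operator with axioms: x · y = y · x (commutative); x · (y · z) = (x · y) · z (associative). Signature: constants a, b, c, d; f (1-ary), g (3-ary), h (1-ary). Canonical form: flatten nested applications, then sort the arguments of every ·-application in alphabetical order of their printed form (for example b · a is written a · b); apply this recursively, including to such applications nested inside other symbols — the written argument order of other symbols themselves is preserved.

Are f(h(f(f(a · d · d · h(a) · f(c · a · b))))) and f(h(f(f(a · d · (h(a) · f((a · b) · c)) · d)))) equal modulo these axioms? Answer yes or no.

Answer: yes — both canonical forms are f(h(f(f(a · d · d · f(a · b · c) · h(a)))))

Derivation:
Left:  f(h(f(f(a · d · d · h(a) · f(c · a · b)))))
  Focus inside:  a · d · d · h(a) · f(c · a · b)
  Inside:  f(c · a · b)  →  f(a · b · c)
  Sort arguments:  a · d · d · f(a · b · c) · h(a)
  Rebuild:  f(h(f(f(a · d · d · f(a · b · c) · h(a)))))
Right:  f(h(f(f(a · d · (h(a) · f((a · b) · c)) · d))))
  Descend into:  a · d · (h(a) · f((a · b) · c)) · d
  Merge nested applications:  a · d · h(a) · f((a · b) · c) · d
  Inside:  f((a · b) · c)  →  f(a · b · c)
  Sort arguments:  a · d · d · f(a · b · c) · h(a)
  Reassemble:  f(h(f(f(a · d · d · f(a · b · c) · h(a)))))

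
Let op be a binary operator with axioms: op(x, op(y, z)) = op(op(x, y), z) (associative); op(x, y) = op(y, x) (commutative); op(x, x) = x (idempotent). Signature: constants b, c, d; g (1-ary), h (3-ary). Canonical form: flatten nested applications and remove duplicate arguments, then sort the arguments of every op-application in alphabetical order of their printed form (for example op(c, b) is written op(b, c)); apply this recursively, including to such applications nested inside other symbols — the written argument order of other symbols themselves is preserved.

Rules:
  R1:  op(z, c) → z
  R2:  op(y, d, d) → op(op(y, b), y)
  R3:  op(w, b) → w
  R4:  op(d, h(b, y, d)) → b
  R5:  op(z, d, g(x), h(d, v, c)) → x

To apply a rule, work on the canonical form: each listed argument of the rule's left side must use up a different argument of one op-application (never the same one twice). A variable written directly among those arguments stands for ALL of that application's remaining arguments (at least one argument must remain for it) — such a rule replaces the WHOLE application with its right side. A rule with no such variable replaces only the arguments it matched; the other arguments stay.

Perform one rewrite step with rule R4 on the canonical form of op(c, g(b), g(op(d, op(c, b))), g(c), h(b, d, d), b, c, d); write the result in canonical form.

Canonical form:  op(b, c, d, g(b), g(c), g(op(b, c, d)), h(b, d, d))
R4 matches:  uses d, h(b, d, d);  y := d
New term:  op(b, c, g(b), g(c), g(op(b, c, d)))

Answer: op(b, c, g(b), g(c), g(op(b, c, d)))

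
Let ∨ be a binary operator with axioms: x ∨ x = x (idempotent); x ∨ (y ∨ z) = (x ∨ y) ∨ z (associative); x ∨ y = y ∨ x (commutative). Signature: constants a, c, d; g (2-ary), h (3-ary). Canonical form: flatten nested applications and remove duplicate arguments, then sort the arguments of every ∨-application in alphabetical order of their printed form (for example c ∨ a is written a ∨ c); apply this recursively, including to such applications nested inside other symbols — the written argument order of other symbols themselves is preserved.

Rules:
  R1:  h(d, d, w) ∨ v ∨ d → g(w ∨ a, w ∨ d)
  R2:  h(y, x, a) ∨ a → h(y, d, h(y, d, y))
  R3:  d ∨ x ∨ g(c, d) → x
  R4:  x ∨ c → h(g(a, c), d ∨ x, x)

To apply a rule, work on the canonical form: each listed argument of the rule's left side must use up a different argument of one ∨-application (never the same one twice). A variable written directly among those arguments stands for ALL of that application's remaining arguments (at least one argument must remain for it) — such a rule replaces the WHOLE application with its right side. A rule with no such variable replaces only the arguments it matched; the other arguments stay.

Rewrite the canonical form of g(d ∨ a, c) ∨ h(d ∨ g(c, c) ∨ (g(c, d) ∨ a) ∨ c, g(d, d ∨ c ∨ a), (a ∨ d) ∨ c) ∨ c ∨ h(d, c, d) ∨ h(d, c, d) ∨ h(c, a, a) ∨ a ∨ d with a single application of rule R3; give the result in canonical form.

Answer: a ∨ c ∨ d ∨ g(a ∨ d, c) ∨ h(a ∨ c ∨ g(c, c), g(d, a ∨ c ∨ d), a ∨ c ∨ d) ∨ h(c, a, a) ∨ h(d, c, d)

Derivation:
Canonical form:  a ∨ c ∨ d ∨ g(a ∨ d, c) ∨ h(a ∨ c ∨ d ∨ g(c, c) ∨ g(c, d), g(d, a ∨ c ∨ d), a ∨ c ∨ d) ∨ h(c, a, a) ∨ h(d, c, d)
Apply R3:  consuming d, g(c, d);  x := a ∨ c ∨ g(c, c)
The variable takes the whole remainder — replace the entire application.
New term:  a ∨ c ∨ d ∨ g(a ∨ d, c) ∨ h(a ∨ c ∨ g(c, c), g(d, a ∨ c ∨ d), a ∨ c ∨ d) ∨ h(c, a, a) ∨ h(d, c, d)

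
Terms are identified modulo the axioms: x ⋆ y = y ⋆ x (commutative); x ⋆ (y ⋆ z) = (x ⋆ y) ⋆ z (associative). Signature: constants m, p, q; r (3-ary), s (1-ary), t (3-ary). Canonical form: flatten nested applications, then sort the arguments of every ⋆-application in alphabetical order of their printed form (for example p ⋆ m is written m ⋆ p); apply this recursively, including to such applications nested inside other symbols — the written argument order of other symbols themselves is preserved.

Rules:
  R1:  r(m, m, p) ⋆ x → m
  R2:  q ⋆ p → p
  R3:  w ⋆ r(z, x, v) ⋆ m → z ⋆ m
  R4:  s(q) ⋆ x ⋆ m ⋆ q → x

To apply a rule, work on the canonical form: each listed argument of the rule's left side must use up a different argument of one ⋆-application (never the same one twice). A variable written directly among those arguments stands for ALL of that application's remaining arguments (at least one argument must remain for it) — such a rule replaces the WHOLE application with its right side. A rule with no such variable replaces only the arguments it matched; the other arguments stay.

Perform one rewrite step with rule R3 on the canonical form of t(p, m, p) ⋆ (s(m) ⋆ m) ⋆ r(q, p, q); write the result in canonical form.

Answer: m ⋆ q

Derivation:
Canonical form:  m ⋆ r(q, p, q) ⋆ s(m) ⋆ t(p, m, p)
Match R3:  consume m, r(q, p, q);  v := q, w := s(m) ⋆ t(p, m, p), x := p, z := q
The extension variable absorbs all remaining arguments, so the whole application is rewritten.
Result:  m ⋆ q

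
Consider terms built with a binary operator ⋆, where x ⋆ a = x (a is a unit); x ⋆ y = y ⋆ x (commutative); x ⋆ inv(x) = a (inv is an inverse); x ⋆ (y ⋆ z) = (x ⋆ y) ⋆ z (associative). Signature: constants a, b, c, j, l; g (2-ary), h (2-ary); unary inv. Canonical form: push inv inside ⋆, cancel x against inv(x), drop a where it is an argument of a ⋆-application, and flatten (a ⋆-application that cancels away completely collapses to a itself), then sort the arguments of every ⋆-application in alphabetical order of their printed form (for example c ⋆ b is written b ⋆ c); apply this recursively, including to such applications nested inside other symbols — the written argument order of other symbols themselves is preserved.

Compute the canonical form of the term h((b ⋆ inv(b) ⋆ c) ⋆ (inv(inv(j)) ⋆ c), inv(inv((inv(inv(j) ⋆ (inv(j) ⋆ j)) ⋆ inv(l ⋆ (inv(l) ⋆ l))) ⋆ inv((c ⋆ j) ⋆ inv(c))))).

Focus inside:  (inv(inv(j) ⋆ (inv(j) ⋆ j)) ⋆ inv(l ⋆ (inv(l) ⋆ l))) ⋆ inv((c ⋆ j) ⋆ inv(c))
Push inv inside:  distribute inv over ⋆ and collapse double inv
Inverses cancel:  j cancels; c cancels
Collect terms:  inv(l)
Reassemble:  h(c ⋆ c ⋆ j, inv(l))

Answer: h(c ⋆ c ⋆ j, inv(l))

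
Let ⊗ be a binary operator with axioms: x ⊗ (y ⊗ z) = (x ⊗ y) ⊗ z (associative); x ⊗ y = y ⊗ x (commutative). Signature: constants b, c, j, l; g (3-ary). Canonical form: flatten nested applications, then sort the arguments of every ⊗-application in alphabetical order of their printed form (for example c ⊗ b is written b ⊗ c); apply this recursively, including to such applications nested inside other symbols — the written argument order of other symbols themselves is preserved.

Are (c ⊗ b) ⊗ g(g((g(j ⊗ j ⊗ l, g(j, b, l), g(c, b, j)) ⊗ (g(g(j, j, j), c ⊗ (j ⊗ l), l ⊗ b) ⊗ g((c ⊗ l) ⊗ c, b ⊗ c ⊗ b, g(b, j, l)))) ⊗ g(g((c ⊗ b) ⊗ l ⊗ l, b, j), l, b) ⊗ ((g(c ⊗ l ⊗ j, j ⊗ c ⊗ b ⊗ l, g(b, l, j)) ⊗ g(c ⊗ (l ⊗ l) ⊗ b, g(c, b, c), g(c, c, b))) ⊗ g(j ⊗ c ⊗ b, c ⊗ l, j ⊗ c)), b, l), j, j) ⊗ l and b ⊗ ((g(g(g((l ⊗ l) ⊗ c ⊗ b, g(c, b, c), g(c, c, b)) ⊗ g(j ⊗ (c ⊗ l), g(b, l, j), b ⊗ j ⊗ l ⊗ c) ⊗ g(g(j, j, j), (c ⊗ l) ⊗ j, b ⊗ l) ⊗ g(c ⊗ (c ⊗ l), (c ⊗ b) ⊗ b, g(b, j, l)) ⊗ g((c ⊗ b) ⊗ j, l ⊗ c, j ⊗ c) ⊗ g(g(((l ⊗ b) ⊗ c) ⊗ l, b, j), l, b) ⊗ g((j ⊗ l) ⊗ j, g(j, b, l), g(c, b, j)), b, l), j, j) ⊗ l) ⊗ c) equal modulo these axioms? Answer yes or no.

Answer: no — b ⊗ c ⊗ g(g(g(b ⊗ c ⊗ j, c ⊗ l, c ⊗ j) ⊗ g(b ⊗ c ⊗ l ⊗ l, g(c, b, c), g(c, c, b)) ⊗ g(c ⊗ c ⊗ l, b ⊗ b ⊗ c, g(b, j, l)) ⊗ g(c ⊗ j ⊗ l, b ⊗ c ⊗ j ⊗ l, g(b, l, j)) ⊗ g(g(b ⊗ c ⊗ l ⊗ l, b, j), l, b) ⊗ g(g(j, j, j), c ⊗ j ⊗ l, b ⊗ l) ⊗ g(j ⊗ j ⊗ l, g(j, b, l), g(c, b, j)), b, l), j, j) ⊗ l vs b ⊗ c ⊗ g(g(g(b ⊗ c ⊗ j, c ⊗ l, c ⊗ j) ⊗ g(b ⊗ c ⊗ l ⊗ l, g(c, b, c), g(c, c, b)) ⊗ g(c ⊗ c ⊗ l, b ⊗ b ⊗ c, g(b, j, l)) ⊗ g(c ⊗ j ⊗ l, g(b, l, j), b ⊗ c ⊗ j ⊗ l) ⊗ g(g(b ⊗ c ⊗ l ⊗ l, b, j), l, b) ⊗ g(g(j, j, j), c ⊗ j ⊗ l, b ⊗ l) ⊗ g(j ⊗ j ⊗ l, g(j, b, l), g(c, b, j)), b, l), j, j) ⊗ l

Derivation:
Left:  (c ⊗ b) ⊗ g(g((g(j ⊗ j ⊗ l, g(j, b, l), g(c, b, j)) ⊗ (g(g(j, j, j), c ⊗ (j ⊗ l), l ⊗ b) ⊗ g((c ⊗ l) ⊗ c, b ⊗ c ⊗ b, g(b, j, l)))) ⊗ g(g((c ⊗ b) ⊗ l ⊗ l, b, j), l, b) ⊗ ((g(c ⊗ l ⊗ j, j ⊗ c ⊗ b ⊗ l, g(b, l, j)) ⊗ g(c ⊗ (l ⊗ l) ⊗ b, g(c, b, c), g(c, c, b))) ⊗ g(j ⊗ c ⊗ b, c ⊗ l, j ⊗ c)), b, l), j, j) ⊗ l
  Flatten:  c ⊗ b ⊗ g(g((g(j ⊗ j ⊗ l, g(j, b, l), g(c, b, j)) ⊗ (g(g(j, j, j), c ⊗ (j ⊗ l), l ⊗ b) ⊗ g((c ⊗ l) ⊗ c, b ⊗ c ⊗ b, g(b, j, l)))) ⊗ g(g((c ⊗ b) ⊗ l ⊗ l, b, j), l, b) ⊗ ((g(c ⊗ l ⊗ j, j ⊗ c ⊗ b ⊗ l, g(b, l, j)) ⊗ g(c ⊗ (l ⊗ l) ⊗ b, g(c, b, c), g(c, c, b))) ⊗ g(j ⊗ c ⊗ b, c ⊗ l, j ⊗ c)), b, l), j, j) ⊗ l
  Canonicalize subterm:  g(g((g(j ⊗ j ⊗ l, g(j, b, l), g(c, b, j)) ⊗ (g(g(j, j, j), c ⊗ (j ⊗ l), l ⊗ b) ⊗ g((c ⊗ l) ⊗ c, b ⊗ c ⊗ b, g(b, j, l)))) ⊗ g(g((c ⊗ b) ⊗ l ⊗ l, b, j), l, b) ⊗ ((g(c ⊗ l ⊗ j, j ⊗ c ⊗ b ⊗ l, g(b, l, j)) ⊗ g(c ⊗ (l ⊗ l) ⊗ b, g(c, b, c), g(c, c, b))) ⊗ g(j ⊗ c ⊗ b, c ⊗ l, j ⊗ c)), b, l), j, j)  →  g(g(g(b ⊗ c ⊗ j, c ⊗ l, c ⊗ j) ⊗ g(b ⊗ c ⊗ l ⊗ l, g(c, b, c), g(c, c, b)) ⊗ g(c ⊗ c ⊗ l, b ⊗ b ⊗ c, g(b, j, l)) ⊗ g(c ⊗ j ⊗ l, b ⊗ c ⊗ j ⊗ l, g(b, l, j)) ⊗ g(g(b ⊗ c ⊗ l ⊗ l, b, j), l, b) ⊗ g(g(j, j, j), c ⊗ j ⊗ l, b ⊗ l) ⊗ g(j ⊗ j ⊗ l, g(j, b, l), g(c, b, j)), b, l), j, j)
  Sort:  b ⊗ c ⊗ g(g(g(b ⊗ c ⊗ j, c ⊗ l, c ⊗ j) ⊗ g(b ⊗ c ⊗ l ⊗ l, g(c, b, c), g(c, c, b)) ⊗ g(c ⊗ c ⊗ l, b ⊗ b ⊗ c, g(b, j, l)) ⊗ g(c ⊗ j ⊗ l, b ⊗ c ⊗ j ⊗ l, g(b, l, j)) ⊗ g(g(b ⊗ c ⊗ l ⊗ l, b, j), l, b) ⊗ g(g(j, j, j), c ⊗ j ⊗ l, b ⊗ l) ⊗ g(j ⊗ j ⊗ l, g(j, b, l), g(c, b, j)), b, l), j, j) ⊗ l
Right:  b ⊗ ((g(g(g((l ⊗ l) ⊗ c ⊗ b, g(c, b, c), g(c, c, b)) ⊗ g(j ⊗ (c ⊗ l), g(b, l, j), b ⊗ j ⊗ l ⊗ c) ⊗ g(g(j, j, j), (c ⊗ l) ⊗ j, b ⊗ l) ⊗ g(c ⊗ (c ⊗ l), (c ⊗ b) ⊗ b, g(b, j, l)) ⊗ g((c ⊗ b) ⊗ j, l ⊗ c, j ⊗ c) ⊗ g(g(((l ⊗ b) ⊗ c) ⊗ l, b, j), l, b) ⊗ g((j ⊗ l) ⊗ j, g(j, b, l), g(c, b, j)), b, l), j, j) ⊗ l) ⊗ c)
  Merge nested applications:  b ⊗ g(g(g((l ⊗ l) ⊗ c ⊗ b, g(c, b, c), g(c, c, b)) ⊗ g(j ⊗ (c ⊗ l), g(b, l, j), b ⊗ j ⊗ l ⊗ c) ⊗ g(g(j, j, j), (c ⊗ l) ⊗ j, b ⊗ l) ⊗ g(c ⊗ (c ⊗ l), (c ⊗ b) ⊗ b, g(b, j, l)) ⊗ g((c ⊗ b) ⊗ j, l ⊗ c, j ⊗ c) ⊗ g(g(((l ⊗ b) ⊗ c) ⊗ l, b, j), l, b) ⊗ g((j ⊗ l) ⊗ j, g(j, b, l), g(c, b, j)), b, l), j, j) ⊗ l ⊗ c
  Simplify inside:  g(g(g((l ⊗ l) ⊗ c ⊗ b, g(c, b, c), g(c, c, b)) ⊗ g(j ⊗ (c ⊗ l), g(b, l, j), b ⊗ j ⊗ l ⊗ c) ⊗ g(g(j, j, j), (c ⊗ l) ⊗ j, b ⊗ l) ⊗ g(c ⊗ (c ⊗ l), (c ⊗ b) ⊗ b, g(b, j, l)) ⊗ g((c ⊗ b) ⊗ j, l ⊗ c, j ⊗ c) ⊗ g(g(((l ⊗ b) ⊗ c) ⊗ l, b, j), l, b) ⊗ g((j ⊗ l) ⊗ j, g(j, b, l), g(c, b, j)), b, l), j, j)  →  g(g(g(b ⊗ c ⊗ j, c ⊗ l, c ⊗ j) ⊗ g(b ⊗ c ⊗ l ⊗ l, g(c, b, c), g(c, c, b)) ⊗ g(c ⊗ c ⊗ l, b ⊗ b ⊗ c, g(b, j, l)) ⊗ g(c ⊗ j ⊗ l, g(b, l, j), b ⊗ c ⊗ j ⊗ l) ⊗ g(g(b ⊗ c ⊗ l ⊗ l, b, j), l, b) ⊗ g(g(j, j, j), c ⊗ j ⊗ l, b ⊗ l) ⊗ g(j ⊗ j ⊗ l, g(j, b, l), g(c, b, j)), b, l), j, j)
  Sort:  b ⊗ c ⊗ g(g(g(b ⊗ c ⊗ j, c ⊗ l, c ⊗ j) ⊗ g(b ⊗ c ⊗ l ⊗ l, g(c, b, c), g(c, c, b)) ⊗ g(c ⊗ c ⊗ l, b ⊗ b ⊗ c, g(b, j, l)) ⊗ g(c ⊗ j ⊗ l, g(b, l, j), b ⊗ c ⊗ j ⊗ l) ⊗ g(g(b ⊗ c ⊗ l ⊗ l, b, j), l, b) ⊗ g(g(j, j, j), c ⊗ j ⊗ l, b ⊗ l) ⊗ g(j ⊗ j ⊗ l, g(j, b, l), g(c, b, j)), b, l), j, j) ⊗ l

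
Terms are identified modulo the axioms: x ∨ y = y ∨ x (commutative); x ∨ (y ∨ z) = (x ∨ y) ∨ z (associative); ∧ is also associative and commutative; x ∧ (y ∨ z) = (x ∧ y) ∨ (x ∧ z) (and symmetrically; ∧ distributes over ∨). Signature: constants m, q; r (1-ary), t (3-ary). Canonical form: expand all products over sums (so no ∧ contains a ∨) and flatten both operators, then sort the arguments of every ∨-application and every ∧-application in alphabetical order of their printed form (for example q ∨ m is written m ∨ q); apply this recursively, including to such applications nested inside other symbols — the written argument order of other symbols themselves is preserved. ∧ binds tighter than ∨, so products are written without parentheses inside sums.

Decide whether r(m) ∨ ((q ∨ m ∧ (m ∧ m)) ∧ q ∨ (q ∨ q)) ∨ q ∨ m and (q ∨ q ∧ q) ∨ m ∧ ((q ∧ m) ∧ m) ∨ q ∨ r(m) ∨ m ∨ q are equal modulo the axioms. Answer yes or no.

Left:  r(m) ∨ ((q ∨ m ∧ (m ∧ m)) ∧ q ∨ (q ∨ q)) ∨ q ∨ m
  Expand products over sums:  r(m) ∨ q ∧ q ∨ m ∧ m ∧ m ∧ q ∨ q ∨ q ∨ q ∨ m
  Sort arguments:  m ∨ m ∧ m ∧ m ∧ q ∨ q ∨ q ∨ q ∨ q ∧ q ∨ r(m)
Right:  (q ∨ q ∧ q) ∨ m ∧ ((q ∧ m) ∧ m) ∨ q ∨ r(m) ∨ m ∨ q
  Un-nest:  q ∨ q ∧ q ∨ m ∧ m ∧ m ∧ q ∨ q ∨ r(m) ∨ m ∨ q
  Order the arguments:  m ∨ m ∧ m ∧ m ∧ q ∨ q ∨ q ∨ q ∨ q ∧ q ∨ r(m)

Answer: yes — both canonical forms are m ∨ m ∧ m ∧ m ∧ q ∨ q ∨ q ∨ q ∨ q ∧ q ∨ r(m)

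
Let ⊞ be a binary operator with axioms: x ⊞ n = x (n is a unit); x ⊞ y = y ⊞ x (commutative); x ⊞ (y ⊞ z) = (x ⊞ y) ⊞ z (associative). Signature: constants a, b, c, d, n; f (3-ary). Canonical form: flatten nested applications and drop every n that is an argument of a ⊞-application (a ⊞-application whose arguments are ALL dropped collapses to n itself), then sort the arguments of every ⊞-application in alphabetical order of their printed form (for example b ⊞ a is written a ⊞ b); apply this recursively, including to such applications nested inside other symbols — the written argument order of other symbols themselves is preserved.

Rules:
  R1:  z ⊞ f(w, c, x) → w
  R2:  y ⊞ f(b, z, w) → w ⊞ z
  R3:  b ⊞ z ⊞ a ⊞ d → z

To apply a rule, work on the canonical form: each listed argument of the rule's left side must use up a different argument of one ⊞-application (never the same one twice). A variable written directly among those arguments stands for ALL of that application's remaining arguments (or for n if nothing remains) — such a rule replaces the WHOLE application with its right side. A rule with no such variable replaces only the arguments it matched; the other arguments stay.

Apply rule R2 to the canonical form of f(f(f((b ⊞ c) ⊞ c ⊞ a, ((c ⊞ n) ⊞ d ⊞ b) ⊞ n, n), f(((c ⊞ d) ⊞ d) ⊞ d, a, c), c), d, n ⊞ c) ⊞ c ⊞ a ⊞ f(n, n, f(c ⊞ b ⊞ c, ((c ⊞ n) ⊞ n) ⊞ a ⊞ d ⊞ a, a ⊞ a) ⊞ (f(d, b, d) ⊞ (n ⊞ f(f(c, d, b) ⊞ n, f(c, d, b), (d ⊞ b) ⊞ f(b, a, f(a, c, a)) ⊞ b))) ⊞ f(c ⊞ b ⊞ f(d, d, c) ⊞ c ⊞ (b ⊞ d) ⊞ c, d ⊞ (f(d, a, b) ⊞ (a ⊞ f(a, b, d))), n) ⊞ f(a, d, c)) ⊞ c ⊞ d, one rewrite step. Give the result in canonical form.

Answer: a ⊞ c ⊞ c ⊞ d ⊞ f(f(f(a ⊞ b ⊞ c ⊞ c, b ⊞ c ⊞ d, n), f(c ⊞ d ⊞ d ⊞ d, a, c), c), d, c) ⊞ f(n, n, f(a, d, c) ⊞ f(b ⊞ b ⊞ c ⊞ c ⊞ c ⊞ d ⊞ f(d, d, c), a ⊞ d ⊞ f(a, b, d) ⊞ f(d, a, b), n) ⊞ f(b ⊞ c ⊞ c, a ⊞ a ⊞ c ⊞ d, a ⊞ a) ⊞ f(d, b, d) ⊞ f(f(c, d, b), f(c, d, b), a ⊞ f(a, c, a)))

Derivation:
Canonical form:  a ⊞ c ⊞ c ⊞ d ⊞ f(f(f(a ⊞ b ⊞ c ⊞ c, b ⊞ c ⊞ d, n), f(c ⊞ d ⊞ d ⊞ d, a, c), c), d, c) ⊞ f(n, n, f(a, d, c) ⊞ f(b ⊞ b ⊞ c ⊞ c ⊞ c ⊞ d ⊞ f(d, d, c), a ⊞ d ⊞ f(a, b, d) ⊞ f(d, a, b), n) ⊞ f(b ⊞ c ⊞ c, a ⊞ a ⊞ c ⊞ d, a ⊞ a) ⊞ f(d, b, d) ⊞ f(f(c, d, b), f(c, d, b), b ⊞ b ⊞ d ⊞ f(b, a, f(a, c, a))))
Match R2:  consume f(b, a, f(a, c, a));  w := f(a, c, a), y := b ⊞ b ⊞ d, z := a
Every leftover argument binds to the variable; the entire application is replaced.
New term:  a ⊞ c ⊞ c ⊞ d ⊞ f(f(f(a ⊞ b ⊞ c ⊞ c, b ⊞ c ⊞ d, n), f(c ⊞ d ⊞ d ⊞ d, a, c), c), d, c) ⊞ f(n, n, f(a, d, c) ⊞ f(b ⊞ b ⊞ c ⊞ c ⊞ c ⊞ d ⊞ f(d, d, c), a ⊞ d ⊞ f(a, b, d) ⊞ f(d, a, b), n) ⊞ f(b ⊞ c ⊞ c, a ⊞ a ⊞ c ⊞ d, a ⊞ a) ⊞ f(d, b, d) ⊞ f(f(c, d, b), f(c, d, b), a ⊞ f(a, c, a)))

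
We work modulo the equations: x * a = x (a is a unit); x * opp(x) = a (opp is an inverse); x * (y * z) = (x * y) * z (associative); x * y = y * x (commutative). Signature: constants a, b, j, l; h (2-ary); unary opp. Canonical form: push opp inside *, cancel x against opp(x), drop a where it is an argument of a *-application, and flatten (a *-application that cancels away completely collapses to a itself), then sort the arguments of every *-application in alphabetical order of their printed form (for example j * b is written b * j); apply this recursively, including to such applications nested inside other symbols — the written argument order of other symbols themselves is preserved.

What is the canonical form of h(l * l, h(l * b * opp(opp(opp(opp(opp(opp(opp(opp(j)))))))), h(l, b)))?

Answer: h(l * l, h(b * j * l, h(l, b)))

Derivation:
Work inside:  l * b * opp(opp(opp(opp(opp(opp(opp(opp(j))))))))
Push opp inside:  distribute opp over * and collapse double opp
Collect terms:  l * b * j
Order the arguments:  b * j * l
Reassemble:  h(l * l, h(b * j * l, h(l, b)))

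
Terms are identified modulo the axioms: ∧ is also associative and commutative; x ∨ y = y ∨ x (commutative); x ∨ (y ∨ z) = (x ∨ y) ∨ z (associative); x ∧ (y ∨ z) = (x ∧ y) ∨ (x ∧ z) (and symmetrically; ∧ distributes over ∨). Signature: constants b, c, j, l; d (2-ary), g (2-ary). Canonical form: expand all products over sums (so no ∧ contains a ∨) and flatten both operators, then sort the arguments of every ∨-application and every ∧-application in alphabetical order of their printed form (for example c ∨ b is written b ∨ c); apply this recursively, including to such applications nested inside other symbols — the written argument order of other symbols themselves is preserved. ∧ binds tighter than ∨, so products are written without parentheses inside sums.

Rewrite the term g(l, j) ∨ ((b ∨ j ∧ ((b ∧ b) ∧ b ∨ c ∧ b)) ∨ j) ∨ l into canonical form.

Expand products over sums:  g(l, j) ∨ b ∨ b ∧ b ∧ b ∧ j ∨ b ∧ c ∧ j ∨ j ∨ l
Sort:  b ∨ b ∧ b ∧ b ∧ j ∨ b ∧ c ∧ j ∨ g(l, j) ∨ j ∨ l

Answer: b ∨ b ∧ b ∧ b ∧ j ∨ b ∧ c ∧ j ∨ g(l, j) ∨ j ∨ l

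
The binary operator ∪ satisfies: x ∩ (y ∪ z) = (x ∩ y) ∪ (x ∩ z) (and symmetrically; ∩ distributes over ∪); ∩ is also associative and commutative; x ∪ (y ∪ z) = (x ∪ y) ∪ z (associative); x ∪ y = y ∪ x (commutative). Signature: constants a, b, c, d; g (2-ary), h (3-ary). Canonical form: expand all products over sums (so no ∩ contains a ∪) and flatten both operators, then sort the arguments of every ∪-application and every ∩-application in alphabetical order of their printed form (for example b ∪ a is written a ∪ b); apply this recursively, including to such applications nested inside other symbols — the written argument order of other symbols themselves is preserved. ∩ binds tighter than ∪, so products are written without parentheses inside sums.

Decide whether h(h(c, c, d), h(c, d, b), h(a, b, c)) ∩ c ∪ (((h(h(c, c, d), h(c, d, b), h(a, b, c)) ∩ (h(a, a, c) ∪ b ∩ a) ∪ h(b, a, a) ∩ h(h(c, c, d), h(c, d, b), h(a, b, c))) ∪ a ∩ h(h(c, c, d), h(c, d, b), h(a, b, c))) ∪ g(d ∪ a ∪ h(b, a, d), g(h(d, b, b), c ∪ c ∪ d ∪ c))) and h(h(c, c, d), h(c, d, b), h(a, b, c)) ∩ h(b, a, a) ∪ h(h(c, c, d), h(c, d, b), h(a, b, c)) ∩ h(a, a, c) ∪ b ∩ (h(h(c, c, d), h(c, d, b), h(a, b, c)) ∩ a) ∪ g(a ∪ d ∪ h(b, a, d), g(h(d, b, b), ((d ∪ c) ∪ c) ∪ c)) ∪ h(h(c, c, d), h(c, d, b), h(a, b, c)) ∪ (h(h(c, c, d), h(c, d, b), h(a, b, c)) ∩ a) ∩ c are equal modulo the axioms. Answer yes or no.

Left:  h(h(c, c, d), h(c, d, b), h(a, b, c)) ∩ c ∪ (((h(h(c, c, d), h(c, d, b), h(a, b, c)) ∩ (h(a, a, c) ∪ b ∩ a) ∪ h(b, a, a) ∩ h(h(c, c, d), h(c, d, b), h(a, b, c))) ∪ a ∩ h(h(c, c, d), h(c, d, b), h(a, b, c))) ∪ g(d ∪ a ∪ h(b, a, d), g(h(d, b, b), c ∪ c ∪ d ∪ c)))
  Expand:  c ∩ h(h(c, c, d), h(c, d, b), h(a, b, c)) ∪ h(a, a, c) ∩ h(h(c, c, d), h(c, d, b), h(a, b, c)) ∪ a ∩ b ∩ h(h(c, c, d), h(c, d, b), h(a, b, c)) ∪ h(b, a, a) ∩ h(h(c, c, d), h(c, d, b), h(a, b, c)) ∪ a ∩ h(h(c, c, d), h(c, d, b), h(a, b, c)) ∪ g(a ∪ d ∪ h(b, a, d), g(h(d, b, b), c ∪ c ∪ c ∪ d))
  Sort:  a ∩ b ∩ h(h(c, c, d), h(c, d, b), h(a, b, c)) ∪ a ∩ h(h(c, c, d), h(c, d, b), h(a, b, c)) ∪ c ∩ h(h(c, c, d), h(c, d, b), h(a, b, c)) ∪ g(a ∪ d ∪ h(b, a, d), g(h(d, b, b), c ∪ c ∪ c ∪ d)) ∪ h(a, a, c) ∩ h(h(c, c, d), h(c, d, b), h(a, b, c)) ∪ h(b, a, a) ∩ h(h(c, c, d), h(c, d, b), h(a, b, c))
Right:  h(h(c, c, d), h(c, d, b), h(a, b, c)) ∩ h(b, a, a) ∪ h(h(c, c, d), h(c, d, b), h(a, b, c)) ∩ h(a, a, c) ∪ b ∩ (h(h(c, c, d), h(c, d, b), h(a, b, c)) ∩ a) ∪ g(a ∪ d ∪ h(b, a, d), g(h(d, b, b), ((d ∪ c) ∪ c) ∪ c)) ∪ h(h(c, c, d), h(c, d, b), h(a, b, c)) ∪ (h(h(c, c, d), h(c, d, b), h(a, b, c)) ∩ a) ∩ c
  Flatten:  h(b, a, a) ∩ h(h(c, c, d), h(c, d, b), h(a, b, c)) ∪ h(a, a, c) ∩ h(h(c, c, d), h(c, d, b), h(a, b, c)) ∪ a ∩ b ∩ h(h(c, c, d), h(c, d, b), h(a, b, c)) ∪ g(a ∪ d ∪ h(b, a, d), g(h(d, b, b), c ∪ c ∪ c ∪ d)) ∪ h(h(c, c, d), h(c, d, b), h(a, b, c)) ∪ a ∩ c ∩ h(h(c, c, d), h(c, d, b), h(a, b, c))
  Sort:  a ∩ b ∩ h(h(c, c, d), h(c, d, b), h(a, b, c)) ∪ a ∩ c ∩ h(h(c, c, d), h(c, d, b), h(a, b, c)) ∪ g(a ∪ d ∪ h(b, a, d), g(h(d, b, b), c ∪ c ∪ c ∪ d)) ∪ h(a, a, c) ∩ h(h(c, c, d), h(c, d, b), h(a, b, c)) ∪ h(b, a, a) ∩ h(h(c, c, d), h(c, d, b), h(a, b, c)) ∪ h(h(c, c, d), h(c, d, b), h(a, b, c))

Answer: no — a ∩ b ∩ h(h(c, c, d), h(c, d, b), h(a, b, c)) ∪ a ∩ h(h(c, c, d), h(c, d, b), h(a, b, c)) ∪ c ∩ h(h(c, c, d), h(c, d, b), h(a, b, c)) ∪ g(a ∪ d ∪ h(b, a, d), g(h(d, b, b), c ∪ c ∪ c ∪ d)) ∪ h(a, a, c) ∩ h(h(c, c, d), h(c, d, b), h(a, b, c)) ∪ h(b, a, a) ∩ h(h(c, c, d), h(c, d, b), h(a, b, c)) vs a ∩ b ∩ h(h(c, c, d), h(c, d, b), h(a, b, c)) ∪ a ∩ c ∩ h(h(c, c, d), h(c, d, b), h(a, b, c)) ∪ g(a ∪ d ∪ h(b, a, d), g(h(d, b, b), c ∪ c ∪ c ∪ d)) ∪ h(a, a, c) ∩ h(h(c, c, d), h(c, d, b), h(a, b, c)) ∪ h(b, a, a) ∩ h(h(c, c, d), h(c, d, b), h(a, b, c)) ∪ h(h(c, c, d), h(c, d, b), h(a, b, c))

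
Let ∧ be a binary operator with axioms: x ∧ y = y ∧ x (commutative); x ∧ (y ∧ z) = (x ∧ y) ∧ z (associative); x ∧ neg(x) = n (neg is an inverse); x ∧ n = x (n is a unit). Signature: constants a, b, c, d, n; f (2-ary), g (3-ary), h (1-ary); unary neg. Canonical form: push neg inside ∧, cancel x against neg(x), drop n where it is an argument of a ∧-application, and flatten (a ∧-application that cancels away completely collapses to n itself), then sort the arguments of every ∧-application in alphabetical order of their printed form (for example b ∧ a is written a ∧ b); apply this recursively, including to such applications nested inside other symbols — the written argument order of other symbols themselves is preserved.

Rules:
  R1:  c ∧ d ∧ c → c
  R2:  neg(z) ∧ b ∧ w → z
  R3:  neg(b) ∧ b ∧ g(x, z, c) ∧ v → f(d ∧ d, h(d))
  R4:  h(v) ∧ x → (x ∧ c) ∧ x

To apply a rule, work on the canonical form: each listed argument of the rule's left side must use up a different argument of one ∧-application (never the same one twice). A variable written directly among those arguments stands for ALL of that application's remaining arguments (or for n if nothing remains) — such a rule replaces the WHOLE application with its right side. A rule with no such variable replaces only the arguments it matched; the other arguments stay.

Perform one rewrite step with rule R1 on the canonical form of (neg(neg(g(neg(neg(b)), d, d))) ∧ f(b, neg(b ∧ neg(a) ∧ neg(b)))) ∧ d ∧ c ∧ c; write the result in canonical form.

Canonical form:  c ∧ c ∧ d ∧ f(b, a) ∧ g(b, d, d)
Match R1:  consume c, c, d
Result:  c ∧ f(b, a) ∧ g(b, d, d)

Answer: c ∧ f(b, a) ∧ g(b, d, d)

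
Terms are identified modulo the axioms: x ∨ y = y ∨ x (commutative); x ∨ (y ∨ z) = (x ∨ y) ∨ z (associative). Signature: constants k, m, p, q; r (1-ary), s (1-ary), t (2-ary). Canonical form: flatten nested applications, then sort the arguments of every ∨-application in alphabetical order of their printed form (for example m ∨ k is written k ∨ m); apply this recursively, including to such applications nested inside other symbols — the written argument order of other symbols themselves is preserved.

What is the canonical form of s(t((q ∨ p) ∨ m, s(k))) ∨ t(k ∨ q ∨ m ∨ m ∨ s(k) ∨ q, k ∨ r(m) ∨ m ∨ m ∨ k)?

Answer: s(t(m ∨ p ∨ q, s(k))) ∨ t(k ∨ m ∨ m ∨ q ∨ q ∨ s(k), k ∨ k ∨ m ∨ m ∨ r(m))

Derivation:
Simplify inside:  s(t((q ∨ p) ∨ m, s(k)))  →  s(t(m ∨ p ∨ q, s(k)))
Inside:  t(k ∨ q ∨ m ∨ m ∨ s(k) ∨ q, k ∨ r(m) ∨ m ∨ m ∨ k)  →  t(k ∨ m ∨ m ∨ q ∨ q ∨ s(k), k ∨ k ∨ m ∨ m ∨ r(m))
Order the arguments:  s(t(m ∨ p ∨ q, s(k))) ∨ t(k ∨ m ∨ m ∨ q ∨ q ∨ s(k), k ∨ k ∨ m ∨ m ∨ r(m))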